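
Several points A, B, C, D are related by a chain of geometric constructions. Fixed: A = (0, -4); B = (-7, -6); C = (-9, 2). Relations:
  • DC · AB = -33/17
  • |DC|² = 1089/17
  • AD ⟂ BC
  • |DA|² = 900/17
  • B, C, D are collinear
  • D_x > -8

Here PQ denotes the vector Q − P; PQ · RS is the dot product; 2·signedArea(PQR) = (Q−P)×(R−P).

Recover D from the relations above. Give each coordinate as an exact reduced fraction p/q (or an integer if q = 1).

1. D_x = -120/17  [B, C, D are collinear ∩ AD ⟂ BC]
2. D_y = -98/17  [B, C, D are collinear ∩ AD ⟂ BC]
   → D = (-120/17, -98/17)

D = (-120/17, -98/17)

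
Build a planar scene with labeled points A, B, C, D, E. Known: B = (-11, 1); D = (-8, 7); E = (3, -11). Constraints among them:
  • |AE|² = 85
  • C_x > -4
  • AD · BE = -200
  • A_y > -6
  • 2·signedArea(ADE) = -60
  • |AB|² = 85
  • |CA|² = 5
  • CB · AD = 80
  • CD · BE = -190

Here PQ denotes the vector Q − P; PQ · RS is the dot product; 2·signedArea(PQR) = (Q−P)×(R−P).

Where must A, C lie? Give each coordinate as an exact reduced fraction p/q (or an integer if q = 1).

1. A_x = -4  [2·signedArea(ADE) = -60 ∩ AD · BE = -200]
2. A_y = -5  [2·signedArea(ADE) = -60 ∩ AD · BE = -200]
   → A = (-4, -5)
3. C_x = -3  [CD · BE = -190 ∩ CB · AD = 80]
4. C_y = -3  [CD · BE = -190 ∩ CB · AD = 80]
   → C = (-3, -3)

A = (-4, -5)
C = (-3, -3)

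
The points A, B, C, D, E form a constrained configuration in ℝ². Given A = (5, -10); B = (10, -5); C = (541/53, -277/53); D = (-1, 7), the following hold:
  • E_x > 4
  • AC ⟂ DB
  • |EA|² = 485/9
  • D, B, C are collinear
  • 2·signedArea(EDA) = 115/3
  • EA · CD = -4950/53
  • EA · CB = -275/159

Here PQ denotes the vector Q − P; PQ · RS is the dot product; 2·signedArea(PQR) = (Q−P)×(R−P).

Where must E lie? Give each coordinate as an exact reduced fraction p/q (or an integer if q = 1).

1. E_x = 14/3  [EA · CB = -275/159 ∩ 2·signedArea(EDA) = 115/3]
2. E_y = -8/3  [EA · CB = -275/159 ∩ 2·signedArea(EDA) = 115/3]
   → E = (14/3, -8/3)

E = (14/3, -8/3)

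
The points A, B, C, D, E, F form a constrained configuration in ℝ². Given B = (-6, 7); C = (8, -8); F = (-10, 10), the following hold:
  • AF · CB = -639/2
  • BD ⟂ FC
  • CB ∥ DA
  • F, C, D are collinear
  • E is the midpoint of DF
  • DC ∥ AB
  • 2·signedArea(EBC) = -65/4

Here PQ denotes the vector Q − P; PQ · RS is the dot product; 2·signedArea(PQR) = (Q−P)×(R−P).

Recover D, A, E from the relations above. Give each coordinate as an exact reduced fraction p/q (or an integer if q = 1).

A = (-41/2, 43/2)
D = (-13/2, 13/2)
E = (-33/4, 33/4)

1. D_x = -13/2  [F, C, D are collinear ∩ BD ⟂ FC]
2. D_y = 13/2  [F, C, D are collinear ∩ BD ⟂ FC]
   → D = (-13/2, 13/2)
3. A_x = -41/2  [DC ∥ AB ∩ CB ∥ DA]
4. A_y = 43/2  [DC ∥ AB ∩ CB ∥ DA]
   → A = (-41/2, 43/2)
5. E_x = -33/4  [E is the midpoint of DF]
6. E_y = 33/4  [E is the midpoint of DF]
   → E = (-33/4, 33/4)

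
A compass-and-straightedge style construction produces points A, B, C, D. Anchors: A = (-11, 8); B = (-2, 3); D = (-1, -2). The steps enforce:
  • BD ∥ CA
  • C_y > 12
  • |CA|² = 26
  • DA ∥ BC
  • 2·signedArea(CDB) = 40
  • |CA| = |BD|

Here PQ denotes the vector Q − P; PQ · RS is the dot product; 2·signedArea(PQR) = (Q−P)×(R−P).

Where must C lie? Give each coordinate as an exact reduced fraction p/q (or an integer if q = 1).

C = (-12, 13)

1. C_x = -12  [BD ∥ CA ∩ DA ∥ BC]
2. C_y = 13  [BD ∥ CA ∩ DA ∥ BC]
   → C = (-12, 13)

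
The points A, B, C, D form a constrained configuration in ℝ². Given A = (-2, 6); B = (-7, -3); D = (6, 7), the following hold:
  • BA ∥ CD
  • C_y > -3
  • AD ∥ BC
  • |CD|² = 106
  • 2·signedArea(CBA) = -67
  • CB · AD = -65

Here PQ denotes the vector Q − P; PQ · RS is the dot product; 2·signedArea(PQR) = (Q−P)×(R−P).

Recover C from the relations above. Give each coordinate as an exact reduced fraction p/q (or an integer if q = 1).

C = (1, -2)

1. C_x = 1  [BA ∥ CD ∩ AD ∥ BC]
2. C_y = -2  [BA ∥ CD ∩ AD ∥ BC]
   → C = (1, -2)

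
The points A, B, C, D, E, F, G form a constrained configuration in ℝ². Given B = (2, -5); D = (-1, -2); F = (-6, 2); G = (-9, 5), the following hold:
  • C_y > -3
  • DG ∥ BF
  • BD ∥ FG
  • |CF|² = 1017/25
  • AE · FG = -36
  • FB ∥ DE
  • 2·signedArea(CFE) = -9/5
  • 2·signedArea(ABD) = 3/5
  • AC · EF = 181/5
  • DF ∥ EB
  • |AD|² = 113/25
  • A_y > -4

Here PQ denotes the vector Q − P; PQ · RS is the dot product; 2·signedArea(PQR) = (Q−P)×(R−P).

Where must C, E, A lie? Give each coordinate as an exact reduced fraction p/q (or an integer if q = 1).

A = (2/5, -18/5)
C = (-6/5, -11/5)
E = (7, -9)

1. E_x = 7  [DF ∥ EB ∩ FB ∥ DE]
2. E_y = -9  [DF ∥ EB ∩ FB ∥ DE]
   → E = (7, -9)
3. A_x = 2/5  [AE · FG = -36 ∩ 2·signedArea(ABD) = 3/5]
4. A_y = -18/5  [AE · FG = -36 ∩ 2·signedArea(ABD) = 3/5]
   → A = (2/5, -18/5)
5. C_x = -6/5  [2·signedArea(CFE) = -9/5 ∩ AC · EF = 181/5]
6. C_y = -11/5  [2·signedArea(CFE) = -9/5 ∩ AC · EF = 181/5]
   → C = (-6/5, -11/5)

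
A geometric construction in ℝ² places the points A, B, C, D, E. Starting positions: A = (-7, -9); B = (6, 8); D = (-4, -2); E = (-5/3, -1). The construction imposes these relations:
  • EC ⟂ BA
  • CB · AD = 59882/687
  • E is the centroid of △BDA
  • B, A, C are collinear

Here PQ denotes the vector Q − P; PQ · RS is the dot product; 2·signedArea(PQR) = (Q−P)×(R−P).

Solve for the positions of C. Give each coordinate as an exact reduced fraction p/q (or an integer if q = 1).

C = (-805/687, -947/687)

1. C_x = -805/687  [B, A, C are collinear ∩ EC ⟂ BA]
2. C_y = -947/687  [B, A, C are collinear ∩ EC ⟂ BA]
   → C = (-805/687, -947/687)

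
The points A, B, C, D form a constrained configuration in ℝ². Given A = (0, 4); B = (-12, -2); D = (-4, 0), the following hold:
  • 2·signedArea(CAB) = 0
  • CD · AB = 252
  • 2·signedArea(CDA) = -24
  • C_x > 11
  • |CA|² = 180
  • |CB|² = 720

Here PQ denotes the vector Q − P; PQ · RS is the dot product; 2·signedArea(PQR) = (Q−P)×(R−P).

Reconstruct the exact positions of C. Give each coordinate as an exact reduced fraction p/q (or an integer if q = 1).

C = (12, 10)

1. C_x = 12  [2·signedArea(CAB) = 0 ∩ 2·signedArea(CDA) = -24]
2. C_y = 10  [2·signedArea(CAB) = 0 ∩ 2·signedArea(CDA) = -24]
   → C = (12, 10)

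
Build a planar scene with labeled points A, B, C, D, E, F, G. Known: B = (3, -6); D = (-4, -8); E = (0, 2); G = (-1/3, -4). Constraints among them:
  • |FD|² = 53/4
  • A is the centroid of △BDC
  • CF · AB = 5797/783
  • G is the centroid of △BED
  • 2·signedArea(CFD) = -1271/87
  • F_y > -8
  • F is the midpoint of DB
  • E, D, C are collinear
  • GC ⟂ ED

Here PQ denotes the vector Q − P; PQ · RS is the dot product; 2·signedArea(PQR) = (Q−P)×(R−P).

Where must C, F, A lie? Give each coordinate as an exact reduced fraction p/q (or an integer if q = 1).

1. C_x = -184/87  [E, D, C are collinear ∩ GC ⟂ ED]
2. C_y = -286/87  [E, D, C are collinear ∩ GC ⟂ ED]
   → C = (-184/87, -286/87)
3. F_x = -1/2  [F is the midpoint of DB]
4. F_y = -7  [F is the midpoint of DB]
   → F = (-1/2, -7)
5. A_x = -271/261  [A is the centroid of △BDC]
6. A_y = -1504/261  [A is the centroid of △BDC]
   → A = (-271/261, -1504/261)

A = (-271/261, -1504/261)
C = (-184/87, -286/87)
F = (-1/2, -7)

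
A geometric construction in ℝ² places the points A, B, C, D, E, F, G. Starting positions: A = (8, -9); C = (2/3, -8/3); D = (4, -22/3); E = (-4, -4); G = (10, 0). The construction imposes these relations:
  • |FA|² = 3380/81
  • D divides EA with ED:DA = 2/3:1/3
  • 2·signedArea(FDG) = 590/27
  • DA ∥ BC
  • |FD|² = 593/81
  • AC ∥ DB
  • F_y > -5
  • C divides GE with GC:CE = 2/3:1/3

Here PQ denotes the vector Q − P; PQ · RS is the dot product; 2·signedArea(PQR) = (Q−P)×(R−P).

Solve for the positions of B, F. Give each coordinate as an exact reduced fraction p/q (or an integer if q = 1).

B = (-10/3, -1)
F = (28/9, -43/9)

1. B_x = -10/3  [DA ∥ BC ∩ AC ∥ DB]
2. B_y = -1  [DA ∥ BC ∩ AC ∥ DB]
   → B = (-10/3, -1)
3. F_x = 28/9  [line -22/3·x + 6·y + 1390/27 = 0 ∩ |FA|² = 3380/81]
4. F_y = -43/9  [line -22/3·x + 6·y + 1390/27 = 0 ∩ |FA|² = 3380/81]
   → F = (28/9, -43/9)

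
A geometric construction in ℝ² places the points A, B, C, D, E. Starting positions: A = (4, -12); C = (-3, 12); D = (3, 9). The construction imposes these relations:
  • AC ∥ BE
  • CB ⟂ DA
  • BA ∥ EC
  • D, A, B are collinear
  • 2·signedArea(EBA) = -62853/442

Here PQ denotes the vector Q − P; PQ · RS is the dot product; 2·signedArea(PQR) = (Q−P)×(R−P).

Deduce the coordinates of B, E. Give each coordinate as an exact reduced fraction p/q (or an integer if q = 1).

1. B_x = 1257/442  [D, A, B are collinear ∩ CB ⟂ DA]
2. B_y = 5427/442  [D, A, B are collinear ∩ CB ⟂ DA]
   → B = (1257/442, 5427/442)
3. E_x = -1837/442  [BA ∥ EC ∩ AC ∥ BE]
4. E_y = 16035/442  [BA ∥ EC ∩ AC ∥ BE]
   → E = (-1837/442, 16035/442)

B = (1257/442, 5427/442)
E = (-1837/442, 16035/442)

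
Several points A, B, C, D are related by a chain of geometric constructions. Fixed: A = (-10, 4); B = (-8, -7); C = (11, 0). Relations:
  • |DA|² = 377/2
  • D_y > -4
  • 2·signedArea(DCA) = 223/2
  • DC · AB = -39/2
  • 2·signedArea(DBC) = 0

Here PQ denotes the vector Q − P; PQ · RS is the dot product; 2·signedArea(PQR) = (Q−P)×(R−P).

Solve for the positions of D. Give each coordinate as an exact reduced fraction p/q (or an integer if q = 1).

1. D_x = 3/2  [2·signedArea(DBC) = 0 ∩ 2·signedArea(DCA) = 223/2]
2. D_y = -7/2  [2·signedArea(DBC) = 0 ∩ 2·signedArea(DCA) = 223/2]
   → D = (3/2, -7/2)

D = (3/2, -7/2)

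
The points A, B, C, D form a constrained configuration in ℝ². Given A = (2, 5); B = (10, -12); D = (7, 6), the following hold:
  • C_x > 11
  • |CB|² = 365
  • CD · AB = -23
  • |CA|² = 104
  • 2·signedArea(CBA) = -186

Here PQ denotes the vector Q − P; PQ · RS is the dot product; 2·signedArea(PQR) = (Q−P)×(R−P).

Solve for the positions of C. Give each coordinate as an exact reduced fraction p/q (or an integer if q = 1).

C = (12, 7)

1. C_x = 12  [CD · AB = -23 ∩ 2·signedArea(CBA) = -186]
2. C_y = 7  [CD · AB = -23 ∩ 2·signedArea(CBA) = -186]
   → C = (12, 7)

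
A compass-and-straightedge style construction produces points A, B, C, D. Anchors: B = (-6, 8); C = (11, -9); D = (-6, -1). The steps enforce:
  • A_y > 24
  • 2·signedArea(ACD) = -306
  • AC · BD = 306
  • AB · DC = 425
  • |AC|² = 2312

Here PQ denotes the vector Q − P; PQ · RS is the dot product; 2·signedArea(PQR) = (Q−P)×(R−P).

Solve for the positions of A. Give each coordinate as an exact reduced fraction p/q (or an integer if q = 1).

A = (-23, 25)

1. A_x = -23  [2·signedArea(ACD) = -306 ∩ AC · BD = 306]
2. A_y = 25  [2·signedArea(ACD) = -306 ∩ AC · BD = 306]
   → A = (-23, 25)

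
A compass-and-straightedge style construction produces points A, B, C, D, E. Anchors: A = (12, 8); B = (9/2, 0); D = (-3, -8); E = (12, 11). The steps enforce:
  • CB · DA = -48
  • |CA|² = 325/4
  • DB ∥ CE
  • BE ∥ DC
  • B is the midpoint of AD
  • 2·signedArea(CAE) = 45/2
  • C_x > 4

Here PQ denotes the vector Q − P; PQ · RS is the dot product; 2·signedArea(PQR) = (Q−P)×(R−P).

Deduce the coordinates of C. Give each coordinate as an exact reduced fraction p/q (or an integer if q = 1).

C = (9/2, 3)

1. C_x = 9/2  [DB ∥ CE ∩ BE ∥ DC]
2. C_y = 3  [DB ∥ CE ∩ BE ∥ DC]
   → C = (9/2, 3)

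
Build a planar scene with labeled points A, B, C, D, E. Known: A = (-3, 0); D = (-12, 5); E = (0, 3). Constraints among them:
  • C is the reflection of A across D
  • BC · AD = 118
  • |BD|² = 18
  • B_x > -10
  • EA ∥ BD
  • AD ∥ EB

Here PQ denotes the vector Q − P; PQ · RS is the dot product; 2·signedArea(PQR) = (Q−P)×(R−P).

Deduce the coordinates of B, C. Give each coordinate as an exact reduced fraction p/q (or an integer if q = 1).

1. B_x = -9  [EA ∥ BD ∩ AD ∥ EB]
2. B_y = 8  [EA ∥ BD ∩ AD ∥ EB]
   → B = (-9, 8)
3. C_x = -21  [C is the reflection of A across D]
4. C_y = 10  [C is the reflection of A across D]
   → C = (-21, 10)

B = (-9, 8)
C = (-21, 10)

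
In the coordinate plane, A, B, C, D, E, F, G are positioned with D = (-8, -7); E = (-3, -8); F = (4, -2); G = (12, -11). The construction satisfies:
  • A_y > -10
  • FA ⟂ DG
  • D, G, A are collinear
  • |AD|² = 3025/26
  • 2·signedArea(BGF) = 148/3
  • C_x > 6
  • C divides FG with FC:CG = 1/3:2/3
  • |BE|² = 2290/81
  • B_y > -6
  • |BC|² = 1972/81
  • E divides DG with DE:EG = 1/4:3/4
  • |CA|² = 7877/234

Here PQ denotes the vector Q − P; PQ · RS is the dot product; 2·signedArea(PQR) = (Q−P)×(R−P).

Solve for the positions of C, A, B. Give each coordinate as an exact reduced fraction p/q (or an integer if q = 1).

1. C_x = 20/3  [C divides FG with FC:CG = 1/3:2/3]
2. C_y = -5  [C divides FG with FC:CG = 1/3:2/3]
   → C = (20/3, -5)
3. A_x = 67/26  [D, G, A are collinear ∩ FA ⟂ DG]
4. A_y = -237/26  [D, G, A are collinear ∩ FA ⟂ DG]
   → A = (67/26, -237/26)
5. B_x = 16/9  [line -9·x + -8·y + -88/3 = 0 ∩ |BC|² = 1972/81]
6. B_y = -17/3  [line -9·x + -8·y + -88/3 = 0 ∩ |BC|² = 1972/81]
   → B = (16/9, -17/3)

A = (67/26, -237/26)
B = (16/9, -17/3)
C = (20/3, -5)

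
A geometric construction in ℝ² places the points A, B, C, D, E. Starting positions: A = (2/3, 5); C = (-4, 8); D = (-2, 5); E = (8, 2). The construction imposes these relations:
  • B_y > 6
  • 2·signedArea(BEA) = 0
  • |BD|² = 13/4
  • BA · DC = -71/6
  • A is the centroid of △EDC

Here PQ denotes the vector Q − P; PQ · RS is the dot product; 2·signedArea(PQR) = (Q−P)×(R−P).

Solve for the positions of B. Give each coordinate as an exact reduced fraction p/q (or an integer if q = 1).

1. B_x = -3  [2·signedArea(BEA) = 0 ∩ BA · DC = -71/6]
2. B_y = 13/2  [2·signedArea(BEA) = 0 ∩ BA · DC = -71/6]
   → B = (-3, 13/2)

B = (-3, 13/2)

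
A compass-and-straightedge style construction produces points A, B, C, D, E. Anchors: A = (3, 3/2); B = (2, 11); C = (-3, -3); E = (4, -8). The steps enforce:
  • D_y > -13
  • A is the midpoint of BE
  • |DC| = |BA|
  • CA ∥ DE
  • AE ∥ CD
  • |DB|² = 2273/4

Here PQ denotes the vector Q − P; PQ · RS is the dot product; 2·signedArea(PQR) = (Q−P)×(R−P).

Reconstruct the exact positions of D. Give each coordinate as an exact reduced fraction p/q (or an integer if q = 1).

D = (-2, -25/2)

1. D_x = -2  [CA ∥ DE ∩ AE ∥ CD]
2. D_y = -25/2  [CA ∥ DE ∩ AE ∥ CD]
   → D = (-2, -25/2)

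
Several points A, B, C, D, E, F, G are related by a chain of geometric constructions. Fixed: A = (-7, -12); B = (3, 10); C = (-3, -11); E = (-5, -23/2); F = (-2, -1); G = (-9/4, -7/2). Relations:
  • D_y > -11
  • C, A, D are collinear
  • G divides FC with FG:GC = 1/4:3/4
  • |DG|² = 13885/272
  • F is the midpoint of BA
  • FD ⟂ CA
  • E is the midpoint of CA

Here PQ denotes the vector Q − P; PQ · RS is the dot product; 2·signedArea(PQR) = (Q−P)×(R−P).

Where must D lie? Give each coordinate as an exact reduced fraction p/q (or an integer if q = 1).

1. D_x = 5/17  [C, A, D are collinear ∩ FD ⟂ CA]
2. D_y = -173/17  [C, A, D are collinear ∩ FD ⟂ CA]
   → D = (5/17, -173/17)

D = (5/17, -173/17)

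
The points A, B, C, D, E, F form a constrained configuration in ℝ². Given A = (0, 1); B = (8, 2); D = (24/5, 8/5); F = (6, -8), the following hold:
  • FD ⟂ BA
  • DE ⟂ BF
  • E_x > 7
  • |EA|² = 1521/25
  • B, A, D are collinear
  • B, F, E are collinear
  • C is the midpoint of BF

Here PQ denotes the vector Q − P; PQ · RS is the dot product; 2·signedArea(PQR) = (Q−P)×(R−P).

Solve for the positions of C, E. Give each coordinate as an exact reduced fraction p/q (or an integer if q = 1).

1. C_x = 7  [C is the midpoint of BF]
2. C_y = -3  [C is the midpoint of BF]
   → C = (7, -3)
3. E_x = 39/5  [B, F, E are collinear ∩ DE ⟂ BF]
4. E_y = 1  [B, F, E are collinear ∩ DE ⟂ BF]
   → E = (39/5, 1)

C = (7, -3)
E = (39/5, 1)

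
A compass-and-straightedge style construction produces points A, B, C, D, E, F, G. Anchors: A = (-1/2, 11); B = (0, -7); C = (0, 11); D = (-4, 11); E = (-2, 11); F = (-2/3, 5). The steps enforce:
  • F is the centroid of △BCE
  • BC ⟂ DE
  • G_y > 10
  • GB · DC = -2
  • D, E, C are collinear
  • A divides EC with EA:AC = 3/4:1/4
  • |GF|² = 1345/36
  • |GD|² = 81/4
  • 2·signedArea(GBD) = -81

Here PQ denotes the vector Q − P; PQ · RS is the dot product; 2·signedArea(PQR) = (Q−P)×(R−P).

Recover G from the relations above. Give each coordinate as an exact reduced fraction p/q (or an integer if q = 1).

G = (1/2, 11)

1. G_x = 1/2  [2·signedArea(GBD) = -81 ∩ GB · DC = -2]
2. G_y = 11  [2·signedArea(GBD) = -81 ∩ GB · DC = -2]
   → G = (1/2, 11)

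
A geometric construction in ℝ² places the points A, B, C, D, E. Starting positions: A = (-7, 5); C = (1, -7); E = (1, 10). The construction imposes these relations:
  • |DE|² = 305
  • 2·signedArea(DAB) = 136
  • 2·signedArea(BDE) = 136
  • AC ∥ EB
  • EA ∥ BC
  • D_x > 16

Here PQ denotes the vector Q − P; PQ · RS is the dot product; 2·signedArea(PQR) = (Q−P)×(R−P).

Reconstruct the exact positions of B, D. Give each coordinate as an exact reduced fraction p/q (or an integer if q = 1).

1. B_x = 9  [EA ∥ BC ∩ AC ∥ EB]
2. B_y = -2  [EA ∥ BC ∩ AC ∥ EB]
   → B = (9, -2)
3. D_x = 17  [2·signedArea(DAB) = 136 ∩ 2·signedArea(BDE) = 136]
4. D_y = 3  [2·signedArea(DAB) = 136 ∩ 2·signedArea(BDE) = 136]
   → D = (17, 3)

B = (9, -2)
D = (17, 3)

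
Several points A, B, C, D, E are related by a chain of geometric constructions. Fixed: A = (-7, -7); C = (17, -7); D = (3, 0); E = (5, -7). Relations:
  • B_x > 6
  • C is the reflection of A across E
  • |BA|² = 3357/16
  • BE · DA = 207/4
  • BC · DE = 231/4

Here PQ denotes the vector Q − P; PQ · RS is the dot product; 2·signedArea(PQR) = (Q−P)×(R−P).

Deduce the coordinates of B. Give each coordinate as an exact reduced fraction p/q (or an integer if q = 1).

B = (13/2, -7/4)

1. B_x = 13/2  [BC · DE = 231/4 ∩ BE · DA = 207/4]
2. B_y = -7/4  [BC · DE = 231/4 ∩ BE · DA = 207/4]
   → B = (13/2, -7/4)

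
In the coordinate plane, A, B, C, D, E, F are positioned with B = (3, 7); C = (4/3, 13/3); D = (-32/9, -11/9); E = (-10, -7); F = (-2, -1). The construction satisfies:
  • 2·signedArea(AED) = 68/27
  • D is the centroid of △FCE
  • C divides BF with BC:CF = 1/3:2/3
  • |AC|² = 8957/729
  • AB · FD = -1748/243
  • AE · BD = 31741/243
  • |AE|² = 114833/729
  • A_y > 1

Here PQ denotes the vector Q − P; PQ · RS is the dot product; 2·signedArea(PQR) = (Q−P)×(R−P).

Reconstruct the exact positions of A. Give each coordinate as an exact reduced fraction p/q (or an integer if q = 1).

A = (-23/27, 43/27)

1. A_x = -23/27  [2·signedArea(AED) = 68/27 ∩ AB · FD = -1748/243]
2. A_y = 43/27  [2·signedArea(AED) = 68/27 ∩ AB · FD = -1748/243]
   → A = (-23/27, 43/27)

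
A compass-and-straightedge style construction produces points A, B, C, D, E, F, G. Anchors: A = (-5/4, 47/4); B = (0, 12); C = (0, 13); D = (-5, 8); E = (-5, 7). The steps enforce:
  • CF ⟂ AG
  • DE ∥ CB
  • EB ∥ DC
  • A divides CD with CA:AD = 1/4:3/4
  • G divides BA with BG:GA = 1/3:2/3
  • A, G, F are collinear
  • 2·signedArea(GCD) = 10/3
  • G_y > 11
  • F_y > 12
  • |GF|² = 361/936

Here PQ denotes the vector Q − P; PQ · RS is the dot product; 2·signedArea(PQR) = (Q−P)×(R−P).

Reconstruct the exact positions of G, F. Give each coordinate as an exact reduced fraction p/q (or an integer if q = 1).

F = (5/26, 313/26)
G = (-5/12, 143/12)

1. G_x = -5/12  [G divides BA with BG:GA = 1/3:2/3]
2. G_y = 143/12  [G divides BA with BG:GA = 1/3:2/3]
   → G = (-5/12, 143/12)
3. F_x = 5/26  [A, G, F are collinear ∩ CF ⟂ AG]
4. F_y = 313/26  [A, G, F are collinear ∩ CF ⟂ AG]
   → F = (5/26, 313/26)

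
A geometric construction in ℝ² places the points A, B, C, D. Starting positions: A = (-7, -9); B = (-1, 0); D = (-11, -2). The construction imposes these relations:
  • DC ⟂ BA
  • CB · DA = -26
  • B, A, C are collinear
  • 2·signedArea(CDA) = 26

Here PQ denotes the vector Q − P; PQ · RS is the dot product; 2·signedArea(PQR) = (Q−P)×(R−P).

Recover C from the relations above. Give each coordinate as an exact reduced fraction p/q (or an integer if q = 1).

1. C_x = -5  [B, A, C are collinear ∩ DC ⟂ BA]
2. C_y = -6  [B, A, C are collinear ∩ DC ⟂ BA]
   → C = (-5, -6)

C = (-5, -6)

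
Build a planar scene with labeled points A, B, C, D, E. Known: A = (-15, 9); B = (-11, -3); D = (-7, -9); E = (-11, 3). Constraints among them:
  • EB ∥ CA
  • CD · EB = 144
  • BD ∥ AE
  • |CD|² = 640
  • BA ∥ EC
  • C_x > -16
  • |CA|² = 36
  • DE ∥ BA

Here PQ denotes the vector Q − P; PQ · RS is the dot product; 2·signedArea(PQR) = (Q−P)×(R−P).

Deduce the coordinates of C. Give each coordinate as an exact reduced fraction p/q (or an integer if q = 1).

C = (-15, 15)

1. C_x = -15  [EB ∥ CA ∩ BA ∥ EC]
2. C_y = 15  [EB ∥ CA ∩ BA ∥ EC]
   → C = (-15, 15)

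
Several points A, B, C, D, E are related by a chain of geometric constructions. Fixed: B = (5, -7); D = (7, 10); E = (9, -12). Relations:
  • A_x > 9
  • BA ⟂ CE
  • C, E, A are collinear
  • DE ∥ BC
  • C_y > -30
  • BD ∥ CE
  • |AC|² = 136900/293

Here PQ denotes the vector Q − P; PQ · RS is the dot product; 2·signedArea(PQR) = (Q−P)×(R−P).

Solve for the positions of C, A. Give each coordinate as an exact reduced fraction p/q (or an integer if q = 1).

A = (2791/293, -2207/293)
C = (7, -29)

1. C_x = 7  [BD ∥ CE ∩ DE ∥ BC]
2. C_y = -29  [BD ∥ CE ∩ DE ∥ BC]
   → C = (7, -29)
3. A_x = 2791/293  [C, E, A are collinear ∩ BA ⟂ CE]
4. A_y = -2207/293  [C, E, A are collinear ∩ BA ⟂ CE]
   → A = (2791/293, -2207/293)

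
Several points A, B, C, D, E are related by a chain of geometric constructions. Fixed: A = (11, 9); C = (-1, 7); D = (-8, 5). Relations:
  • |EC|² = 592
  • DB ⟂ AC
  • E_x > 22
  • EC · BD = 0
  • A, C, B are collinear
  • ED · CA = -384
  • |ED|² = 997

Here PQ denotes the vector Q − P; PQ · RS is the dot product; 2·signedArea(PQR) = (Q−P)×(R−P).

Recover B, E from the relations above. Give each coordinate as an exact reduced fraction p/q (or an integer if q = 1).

1. B_x = -301/37  [A, C, B are collinear ∩ DB ⟂ AC]
2. B_y = 215/37  [A, C, B are collinear ∩ DB ⟂ AC]
   → B = (-301/37, 215/37)
3. E_x = 23  [EC · BD = 0 ∩ ED · CA = -384]
4. E_y = 11  [EC · BD = 0 ∩ ED · CA = -384]
   → E = (23, 11)

B = (-301/37, 215/37)
E = (23, 11)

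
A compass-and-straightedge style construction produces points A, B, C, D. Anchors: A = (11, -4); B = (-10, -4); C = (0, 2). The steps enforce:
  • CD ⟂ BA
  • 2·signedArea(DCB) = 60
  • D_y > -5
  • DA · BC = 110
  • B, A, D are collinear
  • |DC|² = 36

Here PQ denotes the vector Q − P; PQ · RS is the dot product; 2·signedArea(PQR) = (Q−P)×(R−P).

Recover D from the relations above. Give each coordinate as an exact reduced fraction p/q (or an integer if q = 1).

1. D_x = 0  [B, A, D are collinear ∩ CD ⟂ BA]
2. D_y = -4  [B, A, D are collinear ∩ CD ⟂ BA]
   → D = (0, -4)

D = (0, -4)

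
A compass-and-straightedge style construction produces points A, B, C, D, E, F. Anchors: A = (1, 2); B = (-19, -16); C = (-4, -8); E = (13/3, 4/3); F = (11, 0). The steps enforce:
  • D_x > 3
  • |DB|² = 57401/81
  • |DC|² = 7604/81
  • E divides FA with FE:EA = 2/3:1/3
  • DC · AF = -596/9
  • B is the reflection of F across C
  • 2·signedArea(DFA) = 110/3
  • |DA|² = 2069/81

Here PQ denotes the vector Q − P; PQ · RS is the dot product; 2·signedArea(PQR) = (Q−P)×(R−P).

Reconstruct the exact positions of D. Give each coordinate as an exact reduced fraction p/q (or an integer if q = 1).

D = (34/9, -20/9)

1. D_x = 34/9  [DC · AF = -596/9 ∩ 2·signedArea(DFA) = 110/3]
2. D_y = -20/9  [DC · AF = -596/9 ∩ 2·signedArea(DFA) = 110/3]
   → D = (34/9, -20/9)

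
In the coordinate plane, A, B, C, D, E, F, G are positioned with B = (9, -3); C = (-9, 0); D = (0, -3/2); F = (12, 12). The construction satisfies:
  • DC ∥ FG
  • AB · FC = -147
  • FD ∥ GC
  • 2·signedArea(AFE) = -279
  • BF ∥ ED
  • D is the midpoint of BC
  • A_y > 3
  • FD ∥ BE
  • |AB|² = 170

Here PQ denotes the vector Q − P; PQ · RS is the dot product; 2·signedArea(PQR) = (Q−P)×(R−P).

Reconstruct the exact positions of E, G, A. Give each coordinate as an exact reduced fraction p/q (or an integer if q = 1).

1. E_x = -3  [BF ∥ ED ∩ FD ∥ BE]
2. E_y = -33/2  [BF ∥ ED ∩ FD ∥ BE]
   → E = (-3, -33/2)
3. G_x = 3  [FD ∥ GC ∩ DC ∥ FG]
4. G_y = 27/2  [FD ∥ GC ∩ DC ∥ FG]
   → G = (3, 27/2)
5. A_x = -2  [AB · FC = -147 ∩ 2·signedArea(AFE) = -279]
6. A_y = 4  [AB · FC = -147 ∩ 2·signedArea(AFE) = -279]
   → A = (-2, 4)

A = (-2, 4)
E = (-3, -33/2)
G = (3, 27/2)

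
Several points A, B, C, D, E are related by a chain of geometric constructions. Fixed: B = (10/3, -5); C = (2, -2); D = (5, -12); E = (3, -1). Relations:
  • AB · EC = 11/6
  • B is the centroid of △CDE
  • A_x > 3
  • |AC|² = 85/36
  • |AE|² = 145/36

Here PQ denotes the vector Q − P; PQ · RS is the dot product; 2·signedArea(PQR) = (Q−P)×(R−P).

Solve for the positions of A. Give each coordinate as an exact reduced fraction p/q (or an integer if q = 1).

1. A_x = 19/6  [line 1·x + 1·y + -1/6 = 0 ∩ |AE|² = 145/36]
2. A_y = -3  [line 1·x + 1·y + -1/6 = 0 ∩ |AE|² = 145/36]
   → A = (19/6, -3)

A = (19/6, -3)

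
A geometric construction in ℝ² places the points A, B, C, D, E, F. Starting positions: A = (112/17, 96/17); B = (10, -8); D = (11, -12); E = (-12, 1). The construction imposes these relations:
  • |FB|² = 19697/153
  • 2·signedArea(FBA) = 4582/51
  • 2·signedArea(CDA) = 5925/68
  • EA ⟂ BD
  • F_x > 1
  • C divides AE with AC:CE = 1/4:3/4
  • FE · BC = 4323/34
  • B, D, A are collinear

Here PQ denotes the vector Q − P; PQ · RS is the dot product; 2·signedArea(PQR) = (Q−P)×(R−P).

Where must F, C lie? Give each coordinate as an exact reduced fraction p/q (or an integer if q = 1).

C = (33/17, 305/68)
F = (26/17, -23/51)

1. C_x = 33/17  [C divides AE with AC:CE = 1/4:3/4]
2. C_y = 305/68  [C divides AE with AC:CE = 1/4:3/4]
   → C = (33/17, 305/68)
3. F_x = 26/17  [2·signedArea(FBA) = 4582/51 ∩ FE · BC = 4323/34]
4. F_y = -23/51  [2·signedArea(FBA) = 4582/51 ∩ FE · BC = 4323/34]
   → F = (26/17, -23/51)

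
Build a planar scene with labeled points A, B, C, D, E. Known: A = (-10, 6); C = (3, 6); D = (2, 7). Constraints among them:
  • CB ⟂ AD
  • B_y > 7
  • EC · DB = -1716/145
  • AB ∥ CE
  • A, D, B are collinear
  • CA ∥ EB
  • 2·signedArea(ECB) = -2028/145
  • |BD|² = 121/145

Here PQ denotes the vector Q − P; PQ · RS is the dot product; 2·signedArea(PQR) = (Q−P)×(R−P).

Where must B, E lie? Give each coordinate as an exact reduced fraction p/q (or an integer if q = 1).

B = (422/145, 1026/145)
E = (2307/145, 1026/145)

1. B_x = 422/145  [A, D, B are collinear ∩ CB ⟂ AD]
2. B_y = 1026/145  [A, D, B are collinear ∩ CB ⟂ AD]
   → B = (422/145, 1026/145)
3. E_x = 2307/145  [CA ∥ EB ∩ AB ∥ CE]
4. E_y = 1026/145  [CA ∥ EB ∩ AB ∥ CE]
   → E = (2307/145, 1026/145)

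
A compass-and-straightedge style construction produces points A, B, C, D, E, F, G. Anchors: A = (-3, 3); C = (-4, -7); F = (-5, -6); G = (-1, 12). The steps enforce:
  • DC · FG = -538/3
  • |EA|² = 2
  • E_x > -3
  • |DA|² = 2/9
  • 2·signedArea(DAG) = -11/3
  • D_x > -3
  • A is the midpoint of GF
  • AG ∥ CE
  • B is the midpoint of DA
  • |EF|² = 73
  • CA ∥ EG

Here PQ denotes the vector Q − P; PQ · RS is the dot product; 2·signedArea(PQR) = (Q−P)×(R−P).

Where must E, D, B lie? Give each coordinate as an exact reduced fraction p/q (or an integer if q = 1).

1. E_x = -2  [CA ∥ EG ∩ AG ∥ CE]
2. E_y = 2  [CA ∥ EG ∩ AG ∥ CE]
   → E = (-2, 2)
3. D_x = -8/3  [DC · FG = -538/3 ∩ 2·signedArea(DAG) = -11/3]
4. D_y = 8/3  [DC · FG = -538/3 ∩ 2·signedArea(DAG) = -11/3]
   → D = (-8/3, 8/3)
5. B_x = -17/6  [B is the midpoint of DA]
6. B_y = 17/6  [B is the midpoint of DA]
   → B = (-17/6, 17/6)

B = (-17/6, 17/6)
D = (-8/3, 8/3)
E = (-2, 2)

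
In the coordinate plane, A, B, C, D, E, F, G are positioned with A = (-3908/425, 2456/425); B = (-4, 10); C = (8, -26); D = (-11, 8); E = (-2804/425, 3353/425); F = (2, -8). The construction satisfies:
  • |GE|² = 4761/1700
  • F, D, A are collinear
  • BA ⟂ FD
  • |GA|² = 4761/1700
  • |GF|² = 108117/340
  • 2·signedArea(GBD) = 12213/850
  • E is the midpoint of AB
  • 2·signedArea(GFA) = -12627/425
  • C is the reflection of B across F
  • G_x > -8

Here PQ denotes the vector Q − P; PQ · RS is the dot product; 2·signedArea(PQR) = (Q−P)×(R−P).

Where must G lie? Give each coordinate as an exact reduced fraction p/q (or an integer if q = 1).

G = (-3356/425, 5809/850)

1. G_x = -3356/425  [2·signedArea(GFA) = -12627/425 ∩ 2·signedArea(GBD) = 12213/850]
2. G_y = 5809/850  [2·signedArea(GFA) = -12627/425 ∩ 2·signedArea(GBD) = 12213/850]
   → G = (-3356/425, 5809/850)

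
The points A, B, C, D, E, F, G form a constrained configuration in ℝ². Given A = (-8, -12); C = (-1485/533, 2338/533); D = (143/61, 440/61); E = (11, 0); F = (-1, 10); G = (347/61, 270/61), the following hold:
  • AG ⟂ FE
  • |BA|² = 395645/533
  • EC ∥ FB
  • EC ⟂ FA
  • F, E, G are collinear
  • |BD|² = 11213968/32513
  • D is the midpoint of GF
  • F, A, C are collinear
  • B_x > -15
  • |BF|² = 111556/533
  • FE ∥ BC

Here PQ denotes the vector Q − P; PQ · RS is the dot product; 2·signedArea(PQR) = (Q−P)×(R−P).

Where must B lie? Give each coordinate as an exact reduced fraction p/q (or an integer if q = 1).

1. B_x = -7881/533  [FE ∥ BC ∩ EC ∥ FB]
2. B_y = 7668/533  [FE ∥ BC ∩ EC ∥ FB]
   → B = (-7881/533, 7668/533)

B = (-7881/533, 7668/533)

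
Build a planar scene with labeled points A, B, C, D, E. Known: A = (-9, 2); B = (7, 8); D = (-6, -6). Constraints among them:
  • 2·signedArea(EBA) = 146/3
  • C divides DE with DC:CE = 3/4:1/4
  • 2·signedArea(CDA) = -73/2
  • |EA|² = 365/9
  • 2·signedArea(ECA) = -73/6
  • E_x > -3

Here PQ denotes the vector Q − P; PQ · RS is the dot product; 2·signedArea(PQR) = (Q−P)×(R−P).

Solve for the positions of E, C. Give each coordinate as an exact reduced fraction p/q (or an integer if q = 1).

C = (-7/2, -1/2)
E = (-8/3, 4/3)

1. E_x = -8/3  [line 6·x + -16·y + 112/3 = 0 ∩ |EA|² = 365/9]
2. E_y = 4/3  [line 6·x + -16·y + 112/3 = 0 ∩ |EA|² = 365/9]
   → E = (-8/3, 4/3)
3. C_x = -7/2  [2·signedArea(ECA) = -73/6 ∩ C divides DE with DC:CE = 3/4:1/4]
4. C_y = -1/2  [2·signedArea(ECA) = -73/6 ∩ C divides DE with DC:CE = 3/4:1/4]
   → C = (-7/2, -1/2)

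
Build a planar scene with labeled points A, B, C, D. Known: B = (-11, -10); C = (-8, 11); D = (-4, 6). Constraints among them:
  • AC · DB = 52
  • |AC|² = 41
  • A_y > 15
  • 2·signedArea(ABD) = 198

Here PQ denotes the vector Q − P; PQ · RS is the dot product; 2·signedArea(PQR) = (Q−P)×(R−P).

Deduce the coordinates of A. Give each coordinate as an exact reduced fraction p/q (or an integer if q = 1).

A = (-12, 16)

1. A_x = -12  [2·signedArea(ABD) = 198 ∩ AC · DB = 52]
2. A_y = 16  [2·signedArea(ABD) = 198 ∩ AC · DB = 52]
   → A = (-12, 16)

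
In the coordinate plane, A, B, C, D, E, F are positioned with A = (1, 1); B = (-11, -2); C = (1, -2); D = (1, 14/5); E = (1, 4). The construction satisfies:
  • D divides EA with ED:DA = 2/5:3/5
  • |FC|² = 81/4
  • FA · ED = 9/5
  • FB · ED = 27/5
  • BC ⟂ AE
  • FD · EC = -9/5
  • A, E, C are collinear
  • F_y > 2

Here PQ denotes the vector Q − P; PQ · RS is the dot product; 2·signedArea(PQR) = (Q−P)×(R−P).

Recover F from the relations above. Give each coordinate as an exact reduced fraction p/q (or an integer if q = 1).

F = (1, 5/2)

1. F_y = 5/2  [FB · ED = 27/5]
2. F_x = 1  [|FC|² = 81/4]
   → F = (1, 5/2)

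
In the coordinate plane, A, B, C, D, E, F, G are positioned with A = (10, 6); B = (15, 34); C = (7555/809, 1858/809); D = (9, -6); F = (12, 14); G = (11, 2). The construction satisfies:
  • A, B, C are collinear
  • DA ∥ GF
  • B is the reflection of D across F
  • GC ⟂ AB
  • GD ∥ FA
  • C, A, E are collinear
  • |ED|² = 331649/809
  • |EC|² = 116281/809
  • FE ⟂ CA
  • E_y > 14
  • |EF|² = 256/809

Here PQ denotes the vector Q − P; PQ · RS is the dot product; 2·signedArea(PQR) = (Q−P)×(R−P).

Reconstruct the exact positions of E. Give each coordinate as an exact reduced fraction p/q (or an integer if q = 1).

E = (9260/809, 11406/809)

1. E_x = 9260/809  [C, A, E are collinear ∩ FE ⟂ CA]
2. E_y = 11406/809  [C, A, E are collinear ∩ FE ⟂ CA]
   → E = (9260/809, 11406/809)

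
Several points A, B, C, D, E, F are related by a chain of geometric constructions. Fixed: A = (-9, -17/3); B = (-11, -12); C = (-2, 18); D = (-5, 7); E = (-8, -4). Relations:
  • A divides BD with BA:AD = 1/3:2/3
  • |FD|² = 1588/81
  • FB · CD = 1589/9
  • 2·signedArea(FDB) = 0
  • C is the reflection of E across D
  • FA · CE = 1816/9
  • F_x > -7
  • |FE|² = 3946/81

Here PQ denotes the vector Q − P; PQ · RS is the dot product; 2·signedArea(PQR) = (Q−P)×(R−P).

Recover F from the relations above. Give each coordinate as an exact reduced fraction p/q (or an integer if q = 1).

1. F_x = -19/3  [2·signedArea(FDB) = 0 ∩ FB · CD = 1589/9]
2. F_y = 25/9  [2·signedArea(FDB) = 0 ∩ FB · CD = 1589/9]
   → F = (-19/3, 25/9)

F = (-19/3, 25/9)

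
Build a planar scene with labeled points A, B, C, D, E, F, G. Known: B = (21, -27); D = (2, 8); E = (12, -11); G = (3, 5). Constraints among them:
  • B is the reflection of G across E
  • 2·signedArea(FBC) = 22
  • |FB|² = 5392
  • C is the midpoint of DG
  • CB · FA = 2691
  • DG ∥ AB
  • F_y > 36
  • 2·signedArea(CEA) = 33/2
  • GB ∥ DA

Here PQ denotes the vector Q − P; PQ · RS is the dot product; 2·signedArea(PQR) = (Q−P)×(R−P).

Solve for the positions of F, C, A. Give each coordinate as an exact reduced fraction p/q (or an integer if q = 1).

1. C_x = 5/2  [C is the midpoint of DG]
2. C_y = 13/2  [C is the midpoint of DG]
   → C = (5/2, 13/2)
3. A_x = 20  [DG ∥ AB ∩ GB ∥ DA]
4. A_y = -24  [DG ∥ AB ∩ GB ∥ DA]
   → A = (20, -24)
5. F_x = -15  [2·signedArea(FBC) = 22 ∩ CB · FA = 2691]
6. F_y = 37  [2·signedArea(FBC) = 22 ∩ CB · FA = 2691]
   → F = (-15, 37)

A = (20, -24)
C = (5/2, 13/2)
F = (-15, 37)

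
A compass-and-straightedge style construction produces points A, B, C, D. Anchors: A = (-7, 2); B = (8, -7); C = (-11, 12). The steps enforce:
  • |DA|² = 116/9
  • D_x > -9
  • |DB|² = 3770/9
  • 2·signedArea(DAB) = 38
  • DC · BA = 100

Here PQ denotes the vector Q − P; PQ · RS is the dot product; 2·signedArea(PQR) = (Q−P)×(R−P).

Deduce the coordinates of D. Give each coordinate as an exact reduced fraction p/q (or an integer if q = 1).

1. D_x = -25/3  [DC · BA = 100 ∩ 2·signedArea(DAB) = 38]
2. D_y = 16/3  [DC · BA = 100 ∩ 2·signedArea(DAB) = 38]
   → D = (-25/3, 16/3)

D = (-25/3, 16/3)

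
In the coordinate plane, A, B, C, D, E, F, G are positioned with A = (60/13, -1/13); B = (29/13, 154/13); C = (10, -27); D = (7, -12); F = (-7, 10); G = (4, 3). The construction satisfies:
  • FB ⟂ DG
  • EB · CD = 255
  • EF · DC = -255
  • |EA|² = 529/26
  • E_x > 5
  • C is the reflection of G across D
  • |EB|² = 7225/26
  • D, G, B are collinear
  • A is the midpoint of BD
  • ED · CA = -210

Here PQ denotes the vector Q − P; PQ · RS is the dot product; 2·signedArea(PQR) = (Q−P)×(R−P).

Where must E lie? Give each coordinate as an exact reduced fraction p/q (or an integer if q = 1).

E = (11/2, -9/2)

1. E_x = 11/2  [line 70/13·x + -350/13·y + -1960/13 = 0 ∩ |EA|² = 529/26]
2. E_y = -9/2  [line 70/13·x + -350/13·y + -1960/13 = 0 ∩ |EA|² = 529/26]
   → E = (11/2, -9/2)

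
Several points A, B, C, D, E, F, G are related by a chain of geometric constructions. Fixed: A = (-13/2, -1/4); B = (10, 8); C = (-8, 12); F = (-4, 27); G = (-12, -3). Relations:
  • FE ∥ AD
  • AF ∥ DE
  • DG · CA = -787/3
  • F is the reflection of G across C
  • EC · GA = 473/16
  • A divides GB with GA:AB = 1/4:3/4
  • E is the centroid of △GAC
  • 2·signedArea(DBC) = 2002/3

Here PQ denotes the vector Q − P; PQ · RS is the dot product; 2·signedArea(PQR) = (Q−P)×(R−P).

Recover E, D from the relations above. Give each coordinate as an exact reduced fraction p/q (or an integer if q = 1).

D = (-34/3, -73/3)
E = (-53/6, 35/12)

1. E_x = -53/6  [E is the centroid of △GAC]
2. E_y = 35/12  [E is the centroid of △GAC]
   → E = (-53/6, 35/12)
3. D_x = -34/3  [AF ∥ DE ∩ FE ∥ AD]
4. D_y = -73/3  [AF ∥ DE ∩ FE ∥ AD]
   → D = (-34/3, -73/3)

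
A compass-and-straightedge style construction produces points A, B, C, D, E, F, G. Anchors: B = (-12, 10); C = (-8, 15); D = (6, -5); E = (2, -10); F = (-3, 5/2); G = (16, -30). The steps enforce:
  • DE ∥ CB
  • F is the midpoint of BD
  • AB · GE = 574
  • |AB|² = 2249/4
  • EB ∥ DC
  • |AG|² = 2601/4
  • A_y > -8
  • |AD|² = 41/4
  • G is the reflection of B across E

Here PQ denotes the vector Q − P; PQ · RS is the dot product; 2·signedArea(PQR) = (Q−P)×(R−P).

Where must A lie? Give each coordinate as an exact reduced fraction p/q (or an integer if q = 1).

A = (4, -15/2)

1. A_x = 4  [line 14·x + -20·y + -206 = 0 ∩ |AG|² = 2601/4]
2. A_y = -15/2  [line 14·x + -20·y + -206 = 0 ∩ |AG|² = 2601/4]
   → A = (4, -15/2)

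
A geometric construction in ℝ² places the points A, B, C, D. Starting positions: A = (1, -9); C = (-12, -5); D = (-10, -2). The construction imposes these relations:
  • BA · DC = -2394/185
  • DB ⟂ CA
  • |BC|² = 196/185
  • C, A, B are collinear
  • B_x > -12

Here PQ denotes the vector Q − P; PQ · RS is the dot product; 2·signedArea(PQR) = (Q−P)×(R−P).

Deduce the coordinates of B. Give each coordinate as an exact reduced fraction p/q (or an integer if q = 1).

1. B_x = -2038/185  [C, A, B are collinear ∩ DB ⟂ CA]
2. B_y = -981/185  [C, A, B are collinear ∩ DB ⟂ CA]
   → B = (-2038/185, -981/185)

B = (-2038/185, -981/185)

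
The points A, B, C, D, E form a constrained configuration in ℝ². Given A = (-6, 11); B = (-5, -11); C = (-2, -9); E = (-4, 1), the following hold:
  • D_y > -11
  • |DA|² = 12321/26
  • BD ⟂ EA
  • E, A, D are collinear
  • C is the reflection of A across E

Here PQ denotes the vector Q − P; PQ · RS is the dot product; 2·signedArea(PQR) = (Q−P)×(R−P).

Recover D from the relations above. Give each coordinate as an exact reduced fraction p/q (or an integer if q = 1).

1. D_x = -45/26  [E, A, D are collinear ∩ BD ⟂ EA]
2. D_y = -269/26  [E, A, D are collinear ∩ BD ⟂ EA]
   → D = (-45/26, -269/26)

D = (-45/26, -269/26)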